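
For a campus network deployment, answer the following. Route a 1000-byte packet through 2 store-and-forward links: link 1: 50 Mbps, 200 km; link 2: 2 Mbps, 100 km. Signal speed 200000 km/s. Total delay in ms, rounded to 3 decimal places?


Packet = 1000 bytes = 8000 bits. Store-and-forward: sum (t_trans + t_prop) per link.
Link 1: t_trans = 8000/(50*10^6) s = 0.1600 ms; t_prop = 200/200000 s = 1.0000 ms; subtotal = 1.1600 ms
Link 2: t_trans = 8000/(2*10^6) s = 4.0000 ms; t_prop = 100/200000 s = 0.5000 ms; subtotal = 4.5000 ms
End-to-end = 1.1600 + 4.5000 = 5.6600 ms -> 5.660 ms (3 dp)

5.660


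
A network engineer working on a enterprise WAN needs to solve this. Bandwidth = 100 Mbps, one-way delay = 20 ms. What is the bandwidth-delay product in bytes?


Given: bandwidth = 100 Mbps, delay = 20 ms
BDP in bits = 100 * 10^6 * 20 / 1000
BDP in bits = 2000000
BDP in bytes = 2000000 / 8 = 250000

250000


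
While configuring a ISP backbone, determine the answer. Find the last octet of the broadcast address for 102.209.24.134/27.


Given: IP = 102.209.24.134, prefix = /27
Host bits = 32 - 27 = 5
Network last octet = 134 AND mask = 128
Host part size = 2^5 - 1 = 31
Broadcast last octet = 128 OR 31 = 159

159


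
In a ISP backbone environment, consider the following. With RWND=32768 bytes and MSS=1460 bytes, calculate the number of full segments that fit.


Given: RWND = 32768 bytes, MSS = 1460 bytes
Full segments = floor(RWND / MSS)
Full segments = floor(32768 / 1460)
Full segments = floor(22.4438) = 22

22


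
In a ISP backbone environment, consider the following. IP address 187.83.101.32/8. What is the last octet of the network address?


Given: IP = 187.83.101.32, prefix = /8
Subnet mask = 255.0.0.0
Last octet of IP: 32
Last octet of mask: 0
Network last octet = 32 AND 0 = 0

0


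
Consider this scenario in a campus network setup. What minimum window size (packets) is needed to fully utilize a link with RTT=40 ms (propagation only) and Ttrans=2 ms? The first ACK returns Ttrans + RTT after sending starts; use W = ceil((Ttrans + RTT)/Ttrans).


Given: Ttrans = 2 ms, RTT = 40 ms (= 2 * Tprop, Tprop = 20 ms)
Time until first ACK returns = Ttrans + RTT = 2 + 40 = 42 ms
Need W * Ttrans >= Ttrans + RTT  ->  W >= (Ttrans + RTT) / Ttrans
(Ttrans + RTT) / Ttrans = 42 / 2 = 21
W_min = ceil(21) = 21

21


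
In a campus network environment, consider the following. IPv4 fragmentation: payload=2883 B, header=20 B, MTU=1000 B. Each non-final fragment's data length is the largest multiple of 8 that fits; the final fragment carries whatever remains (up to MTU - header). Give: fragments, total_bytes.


Max data per non-final fragment = floor((MTU - header)/8)*8 = floor((1000 - 20)/8)*8 = floor(980/8)*8 = 976 B
Final fragment needs no 8-byte alignment: it can carry up to MTU - header = 980 B
Non-final fragments needed = ceil((payload - 980) / 976) = ceil(1903/976) = ceil(1.9498) = 2
Number of fragments = 2 + 1 = 3
Fragment sizes (data): 2 * 976 B + 931 B (last, 931 <= 980 OK)
Total bytes sent = payload + n_frags * header = 2883 + 3*20 = 2883 + 60 = 2943 B

3, 2943


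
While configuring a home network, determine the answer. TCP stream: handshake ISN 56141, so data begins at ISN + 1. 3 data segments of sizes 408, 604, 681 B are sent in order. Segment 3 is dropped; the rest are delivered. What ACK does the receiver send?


SYN uses sequence number 56141; first data byte = ISN + 1 = 56142.
Segment 1: SEQ = 56142, len = 408 B, covers [56142, 56549]
Segment 2: SEQ = 56550, len = 604 B, covers [56550, 57153]
Segment 3: SEQ = 57154, len = 681 B, covers [57154, 57834] [LOST]
In-order data received: bytes [56142, 57153] (segments 1..2).
Segment 3 missing -> gap begins at byte 57154.
Cumulative ACK = next expected in-order byte = 56142 + 408 + 604 = 57154

57154


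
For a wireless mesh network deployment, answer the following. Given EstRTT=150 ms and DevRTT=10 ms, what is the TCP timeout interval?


Given: EstRTT = 150 ms, DevRTT = 10 ms
Timeout = EstRTT + 4 * DevRTT
4 * DevRTT = 4 * 10 = 40
Timeout = 150 + 40 = 190 ms

190


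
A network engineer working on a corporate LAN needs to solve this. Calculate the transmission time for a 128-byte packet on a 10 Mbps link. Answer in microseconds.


Given: packet = 128 bytes, bandwidth = 10 Mbps
Packet in bits = 128 * 8 = 1024 bits
Bandwidth = 10 * 10^6 = 10000000 bps
Time = 1024 / 10000000 seconds
Time in us = 1024 * 10^6 / 10000000 = 102.4

102.4


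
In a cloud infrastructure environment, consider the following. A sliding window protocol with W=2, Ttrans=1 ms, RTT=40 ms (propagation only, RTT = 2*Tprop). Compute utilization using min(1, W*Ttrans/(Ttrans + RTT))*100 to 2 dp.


Given: W = 2, Ttrans = 1 ms, RTT = 40 ms (= 2 * Tprop, Tprop = 20 ms)
Cycle time = Ttrans + RTT = 1 + 40 = 41 ms (first packet sent until its ACK returns)
W * Ttrans = 2 * 1 = 2 ms of sending per cycle
W * Ttrans / (Ttrans + RTT) = 2 / 41 = 0.048780
U = min(1, 0.048780) = 0.048780
U% = 4.88%

4.88


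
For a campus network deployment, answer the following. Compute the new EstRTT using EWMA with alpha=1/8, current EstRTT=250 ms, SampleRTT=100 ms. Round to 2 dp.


Given: EstRTT = 250 ms, SampleRTT = 100 ms, alpha = 1/8
New EstRTT = (1 - alpha) * EstRTT + alpha * SampleRTT
(7/8) * 250 = 218.75
(1/8) * 100 = 12.5
New EstRTT = 218.75 + 12.5 = 231.25 ms -> 231.25 ms (2 dp)

231.25


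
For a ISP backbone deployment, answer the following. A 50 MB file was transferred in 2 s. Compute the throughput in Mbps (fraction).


Given: file = 50 MB, time = 2 s
File in Mb = 50 * 8 = 400 Mb
Throughput = 400 / 2 Mbps
Throughput = 200 Mbps

200


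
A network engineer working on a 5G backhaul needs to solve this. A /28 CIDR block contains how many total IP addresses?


Given: CIDR prefix /28
Host bits = 32 - 28 = 4
Total addresses = 2^4 = 16

16


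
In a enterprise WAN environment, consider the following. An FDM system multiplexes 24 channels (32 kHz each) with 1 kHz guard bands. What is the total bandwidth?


Given: 24 channels, 32 kHz each, guard = 1 kHz
Channel bandwidth = 24 * 32 = 768 kHz
Guard bands = 23 gaps * 1 kHz = 23 kHz
Total = 768 + 23 = 791 kHz

791


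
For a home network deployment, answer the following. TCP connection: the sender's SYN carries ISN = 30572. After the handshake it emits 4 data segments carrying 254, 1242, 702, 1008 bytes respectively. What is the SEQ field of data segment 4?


The SYN occupies sequence number ISN = 30572, so the first data byte is ISN + 1 = 30573.
SEQ of data segment i = (ISN + 1) + sum of payload sizes of segments 1..i-1.
Segment 1: SEQ = 30573, payload = 254 bytes
Segment 2: SEQ = 30827, payload = 1242 bytes
Segment 3: SEQ = 32069, payload = 702 bytes
Segment 4: SEQ = 32771, payload = 1008 bytes
SEQ of segment 4 = 30573 + 254 + 1242 + 702 = 32771

32771


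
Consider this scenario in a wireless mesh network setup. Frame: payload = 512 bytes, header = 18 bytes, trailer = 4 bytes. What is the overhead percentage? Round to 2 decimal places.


Given: payload = 512 B, header = 18 B, trailer = 4 B
Overhead bytes = header + trailer = 18 + 4 = 22
Total frame = payload + overhead = 512 + 22 = 534
Overhead % = 22 / 534 * 100 = 4.1199% -> 4.12% (2 dp)

4.12


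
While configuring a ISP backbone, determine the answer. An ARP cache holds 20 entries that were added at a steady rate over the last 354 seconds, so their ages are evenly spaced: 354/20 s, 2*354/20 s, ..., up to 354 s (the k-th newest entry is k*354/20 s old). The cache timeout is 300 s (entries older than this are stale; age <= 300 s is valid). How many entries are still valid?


Ages are k * 354/20 s for k = 1..20 (spacing = 17.7000 s).
Entry k is valid iff k * 354/20 <= 300 iff k <= 20 * 300 / 354 = 16.9492
n_valid = floor(16.9492) = 16
(n_stale = 20 - 16 = 4)

16


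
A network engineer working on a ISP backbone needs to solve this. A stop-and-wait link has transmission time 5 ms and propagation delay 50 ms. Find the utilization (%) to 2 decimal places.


Given: Ttrans = 5 ms, Tprop = 50 ms
RTT = 2 * Tprop = 2 * 50 = 100 ms
U = Ttrans / (Ttrans + RTT)
U = 5 / (5 + 100)
U = 5 / 105 = 0.047619
U% = 4.76%

4.76


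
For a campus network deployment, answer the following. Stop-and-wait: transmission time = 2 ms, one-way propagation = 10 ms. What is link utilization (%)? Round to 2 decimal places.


Given: Ttrans = 2 ms, Tprop = 10 ms
RTT = 2 * Tprop = 2 * 10 = 20 ms
U = Ttrans / (Ttrans + RTT)
U = 2 / (2 + 20)
U = 2 / 22 = 0.090909
U% = 9.09%

9.09


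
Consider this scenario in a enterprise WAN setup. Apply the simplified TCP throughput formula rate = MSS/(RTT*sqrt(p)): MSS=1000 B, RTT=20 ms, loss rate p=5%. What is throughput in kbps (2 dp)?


Given: MSS = 1000 bytes, RTT = 20 ms, loss = 5%
RTT in seconds = 20 / 1000 = 0.02
Loss rate = 5% = 0.05
sqrt(loss) = sqrt(0.05) = 0.223606797750
Throughput (bytes/s) = 1000 / (0.02 * 0.223606797750) = 223606.7977
Throughput (kbps) = 223606.7977 * 8 / 1000 = 1788.854382 -> 1788.85 kbps (2 dp)

1788.85


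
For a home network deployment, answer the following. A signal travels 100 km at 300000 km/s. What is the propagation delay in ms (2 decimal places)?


Given: distance = 100 km, speed = 300000 km/s
Delay = distance / speed = 100 / 300000 seconds
Delay in ms = 100 * 1000 / 300000
Delay = 0.3333 ms
Rounded to 2 dp = 0.33 ms

0.33


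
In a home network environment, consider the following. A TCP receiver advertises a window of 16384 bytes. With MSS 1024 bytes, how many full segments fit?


Given: RWND = 16384 bytes, MSS = 1024 bytes
Full segments = floor(RWND / MSS)
Full segments = floor(16384 / 1024)
Full segments = floor(16.0) = 16

16


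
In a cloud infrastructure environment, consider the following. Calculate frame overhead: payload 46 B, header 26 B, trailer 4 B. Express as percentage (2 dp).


Given: payload = 46 B, header = 26 B, trailer = 4 B
Overhead bytes = header + trailer = 26 + 4 = 30
Total frame = payload + overhead = 46 + 30 = 76
Overhead % = 30 / 76 * 100 = 39.4737% -> 39.47% (2 dp)

39.47


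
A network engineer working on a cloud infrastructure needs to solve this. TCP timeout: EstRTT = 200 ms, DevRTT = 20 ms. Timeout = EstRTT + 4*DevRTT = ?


Given: EstRTT = 200 ms, DevRTT = 20 ms
Timeout = EstRTT + 4 * DevRTT
4 * DevRTT = 4 * 20 = 80
Timeout = 200 + 80 = 280 ms

280


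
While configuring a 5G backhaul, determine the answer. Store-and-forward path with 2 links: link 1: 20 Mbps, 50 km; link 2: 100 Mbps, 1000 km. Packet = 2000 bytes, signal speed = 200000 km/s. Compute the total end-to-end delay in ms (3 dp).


Packet = 2000 bytes = 16000 bits. Store-and-forward: sum (t_trans + t_prop) per link.
Link 1: t_trans = 16000/(20*10^6) s = 0.8000 ms; t_prop = 50/200000 s = 0.2500 ms; subtotal = 1.0500 ms
Link 2: t_trans = 16000/(100*10^6) s = 0.1600 ms; t_prop = 1000/200000 s = 5.0000 ms; subtotal = 5.1600 ms
End-to-end = 1.0500 + 5.1600 = 6.2100 ms -> 6.210 ms (3 dp)

6.210


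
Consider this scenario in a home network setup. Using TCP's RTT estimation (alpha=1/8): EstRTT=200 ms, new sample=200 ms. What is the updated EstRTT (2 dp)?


Given: EstRTT = 200 ms, SampleRTT = 200 ms, alpha = 1/8
New EstRTT = (1 - alpha) * EstRTT + alpha * SampleRTT
(7/8) * 200 = 175
(1/8) * 200 = 25
New EstRTT = 175 + 25 = 200 ms -> 200.00 ms (2 dp)

200.00


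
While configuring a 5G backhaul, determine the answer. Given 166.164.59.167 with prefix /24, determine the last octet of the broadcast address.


Given: IP = 166.164.59.167, prefix = /24
Host bits = 32 - 24 = 8
Network last octet = 167 AND mask = 0
Host part size = 2^8 - 1 = 255
Broadcast last octet = 0 OR 255 = 255

255


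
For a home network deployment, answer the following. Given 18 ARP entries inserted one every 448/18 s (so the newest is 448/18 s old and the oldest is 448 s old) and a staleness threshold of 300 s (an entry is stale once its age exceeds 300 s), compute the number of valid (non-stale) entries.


Ages are k * 448/18 s for k = 1..18 (spacing = 24.8889 s).
Entry k is valid iff k * 448/18 <= 300 iff k <= 18 * 300 / 448 = 12.0536
n_valid = floor(12.0536) = 12
(n_stale = 18 - 12 = 6)

12


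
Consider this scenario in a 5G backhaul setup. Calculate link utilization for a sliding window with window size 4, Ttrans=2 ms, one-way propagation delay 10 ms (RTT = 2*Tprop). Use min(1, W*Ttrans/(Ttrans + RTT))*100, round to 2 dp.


Given: W = 4, Ttrans = 2 ms, RTT = 20 ms (= 2 * Tprop, Tprop = 10 ms)
Cycle time = Ttrans + RTT = 2 + 20 = 22 ms (first packet sent until its ACK returns)
W * Ttrans = 4 * 2 = 8 ms of sending per cycle
W * Ttrans / (Ttrans + RTT) = 8 / 22 = 0.363636
U = min(1, 0.363636) = 0.363636
U% = 36.36%

36.36


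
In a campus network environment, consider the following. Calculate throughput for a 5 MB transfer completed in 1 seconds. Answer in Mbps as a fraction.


Given: file = 5 MB, time = 1 s
File in Mb = 5 * 8 = 40 Mb
Throughput = 40 / 1 Mbps
Throughput = 40 Mbps

40


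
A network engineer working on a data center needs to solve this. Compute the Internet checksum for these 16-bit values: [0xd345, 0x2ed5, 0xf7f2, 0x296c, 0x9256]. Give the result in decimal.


Given words: [0xd345, 0x2ed5, 0xf7f2, 0x296c, 0x9256]
Step 1: Sum all words
Raw sum = 54085 + 11989 + 63474 + 10604 + 37462 = 177614
Step 2: Fold carry: (46542 + 2) = 46544
One's complement = ~46544 & 0xFFFF = 18991

18991


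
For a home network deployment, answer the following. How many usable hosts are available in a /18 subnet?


Given: subnet mask /18
Host bits = 32 - 18 = 14
Total addresses = 2^14 = 16384
Usable hosts = 16384 - 2 (network + broadcast) = 16382

16382


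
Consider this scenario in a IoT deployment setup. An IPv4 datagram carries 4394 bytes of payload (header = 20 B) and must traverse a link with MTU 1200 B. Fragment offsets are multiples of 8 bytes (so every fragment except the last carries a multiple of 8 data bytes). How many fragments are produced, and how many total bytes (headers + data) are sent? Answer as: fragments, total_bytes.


Max data per non-final fragment = floor((MTU - header)/8)*8 = floor((1200 - 20)/8)*8 = floor(1180/8)*8 = 1176 B
Final fragment needs no 8-byte alignment: it can carry up to MTU - header = 1180 B
Non-final fragments needed = ceil((payload - 1180) / 1176) = ceil(3214/1176) = ceil(2.7330) = 3
Number of fragments = 3 + 1 = 4
Fragment sizes (data): 3 * 1176 B + 866 B (last, 866 <= 1180 OK)
Total bytes sent = payload + n_frags * header = 4394 + 4*20 = 4394 + 80 = 4474 B

4, 4474


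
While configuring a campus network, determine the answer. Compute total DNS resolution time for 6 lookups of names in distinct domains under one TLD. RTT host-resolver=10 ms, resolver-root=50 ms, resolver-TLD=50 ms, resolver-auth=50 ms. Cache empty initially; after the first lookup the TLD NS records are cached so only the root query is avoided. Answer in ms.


Lookup 1 (cold cache): local + root + TLD + auth = 10 + 50 + 50 + 50 = 160 ms
Lookups 2..6 (TLD NS cached -> skip root; new domain -> still ask TLD and auth): local + TLD + auth = 10 + 50 + 50 = 110 ms each
Remaining 5 lookups: 5 * 110 = 550 ms
Total = 160 + 550 = 710 ms

710


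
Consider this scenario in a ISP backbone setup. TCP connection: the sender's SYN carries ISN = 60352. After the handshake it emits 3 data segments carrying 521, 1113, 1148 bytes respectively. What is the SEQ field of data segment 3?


The SYN occupies sequence number ISN = 60352, so the first data byte is ISN + 1 = 60353.
SEQ of data segment i = (ISN + 1) + sum of payload sizes of segments 1..i-1.
Segment 1: SEQ = 60353, payload = 521 bytes
Segment 2: SEQ = 60874, payload = 1113 bytes
Segment 3: SEQ = 61987, payload = 1148 bytes
SEQ of segment 3 = 60353 + 521 + 1113 = 61987

61987


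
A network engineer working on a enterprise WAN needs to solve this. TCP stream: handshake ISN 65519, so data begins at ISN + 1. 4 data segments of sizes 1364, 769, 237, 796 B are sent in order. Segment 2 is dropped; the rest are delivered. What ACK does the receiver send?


SYN uses sequence number 65519; first data byte = ISN + 1 = 65520.
Segment 1: SEQ = 65520, len = 1364 B, covers [65520, 66883]
Segment 2: SEQ = 66884, len = 769 B, covers [66884, 67652] [LOST]
Segment 3: SEQ = 67653, len = 237 B, covers [67653, 67889]
Segment 4: SEQ = 67890, len = 796 B, covers [67890, 68685]
In-order data received: bytes [65520, 66883] (segments 1..1).
Segment 2 missing -> gap begins at byte 66884; later segments buffered out of order.
Cumulative ACK = next expected in-order byte = 65520 + 1364 = 66884

66884


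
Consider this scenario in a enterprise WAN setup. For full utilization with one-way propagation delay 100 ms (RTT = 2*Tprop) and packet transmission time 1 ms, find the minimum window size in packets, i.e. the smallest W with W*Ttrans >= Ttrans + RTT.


Given: Ttrans = 1 ms, RTT = 200 ms (= 2 * Tprop, Tprop = 100 ms)
Time until first ACK returns = Ttrans + RTT = 1 + 200 = 201 ms
Need W * Ttrans >= Ttrans + RTT  ->  W >= (Ttrans + RTT) / Ttrans
(Ttrans + RTT) / Ttrans = 201 / 1 = 201
W_min = ceil(201) = 201

201


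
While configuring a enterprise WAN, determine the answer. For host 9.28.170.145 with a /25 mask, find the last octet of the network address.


Given: IP = 9.28.170.145, prefix = /25
Subnet mask = 255.255.255.128
Last octet of IP: 145
Last octet of mask: 128
Network last octet = 145 AND 128 = 128

128


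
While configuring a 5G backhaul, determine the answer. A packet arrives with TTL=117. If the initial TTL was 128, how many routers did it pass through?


Given: initial TTL = 128, received TTL = 117
Hops = initial TTL - received TTL
Hops = 128 - 117 = 11

11


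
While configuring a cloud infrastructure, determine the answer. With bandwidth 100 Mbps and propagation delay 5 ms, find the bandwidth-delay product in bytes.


Given: bandwidth = 100 Mbps, delay = 5 ms
BDP in bits = 100 * 10^6 * 5 / 1000
BDP in bits = 500000
BDP in bytes = 500000 / 8 = 62500

62500


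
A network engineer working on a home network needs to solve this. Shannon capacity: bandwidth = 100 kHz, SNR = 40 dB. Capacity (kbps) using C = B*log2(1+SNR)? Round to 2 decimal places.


Given: B = 100 kHz, SNR = 40 dB
SNR linear = 10^(40/10) = 10000
1 + SNR = 10001
log2(10001) = 13.2878566418
C = 100 * 1000 * 13.2878566418 = 1328785.6642 bps
C = 1328.785664 kbps -> 1328.79 kbps (2 dp)

1328.79


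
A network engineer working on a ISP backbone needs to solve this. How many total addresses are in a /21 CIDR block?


Given: CIDR prefix /21
Host bits = 32 - 21 = 11
Total addresses = 2^11 = 2048

2048


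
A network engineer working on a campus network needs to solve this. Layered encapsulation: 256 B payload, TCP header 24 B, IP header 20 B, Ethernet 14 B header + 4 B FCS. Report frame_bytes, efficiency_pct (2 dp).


TCP segment = 256 + 24 = 280 B
IP packet = 280 + 20 = 300 B
Ethernet frame = 300 + 14 + 4 = 318 B
Efficiency = app / frame = 256 / 318 = 0.805031 = 80.5031% -> 80.50% (2 dp)

318, 80.50


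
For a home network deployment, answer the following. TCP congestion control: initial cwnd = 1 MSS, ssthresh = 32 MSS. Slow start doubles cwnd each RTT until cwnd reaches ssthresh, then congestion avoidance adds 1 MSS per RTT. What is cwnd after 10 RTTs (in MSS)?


RTT 0: cwnd = 1 MSS (initial)
RTT 1: cwnd = 2 MSS (slow start, doubled)
RTT 2: cwnd = 4 MSS (slow start, doubled)
RTT 3: cwnd = 8 MSS (slow start, doubled)
RTT 4: cwnd = 16 MSS (slow start, doubled)
RTT 5: cwnd = 32 MSS (slow start, doubled)
RTT 6: cwnd = 33 MSS (congestion avoidance, +1)
RTT 7: cwnd = 34 MSS (congestion avoidance, +1)
RTT 8: cwnd = 35 MSS (congestion avoidance, +1)
RTT 9: cwnd = 36 MSS (congestion avoidance, +1)
RTT 10: cwnd = 37 MSS (congestion avoidance, +1)

37


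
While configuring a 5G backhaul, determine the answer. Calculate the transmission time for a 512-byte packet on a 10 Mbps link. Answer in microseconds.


Given: packet = 512 bytes, bandwidth = 10 Mbps
Packet in bits = 512 * 8 = 4096 bits
Bandwidth = 10 * 10^6 = 10000000 bps
Time = 4096 / 10000000 seconds
Time in us = 4096 * 10^6 / 10000000 = 409.6

409.6


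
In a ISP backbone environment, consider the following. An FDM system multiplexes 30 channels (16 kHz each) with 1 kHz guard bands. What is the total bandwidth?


Given: 30 channels, 16 kHz each, guard = 1 kHz
Channel bandwidth = 30 * 16 = 480 kHz
Guard bands = 29 gaps * 1 kHz = 29 kHz
Total = 480 + 29 = 509 kHz

509


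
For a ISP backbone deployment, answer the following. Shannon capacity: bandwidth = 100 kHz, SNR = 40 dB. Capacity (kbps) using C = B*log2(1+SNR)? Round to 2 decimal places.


Given: B = 100 kHz, SNR = 40 dB
SNR linear = 10^(40/10) = 10000
1 + SNR = 10001
log2(10001) = 13.2878566418
C = 100 * 1000 * 13.2878566418 = 1328785.6642 bps
C = 1328.785664 kbps -> 1328.79 kbps (2 dp)

1328.79


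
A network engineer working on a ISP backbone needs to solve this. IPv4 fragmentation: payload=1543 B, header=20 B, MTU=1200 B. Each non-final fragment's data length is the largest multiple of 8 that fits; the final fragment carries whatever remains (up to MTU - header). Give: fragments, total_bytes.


Max data per non-final fragment = floor((MTU - header)/8)*8 = floor((1200 - 20)/8)*8 = floor(1180/8)*8 = 1176 B
Final fragment needs no 8-byte alignment: it can carry up to MTU - header = 1180 B
Non-final fragments needed = ceil((payload - 1180) / 1176) = ceil(363/1176) = ceil(0.3087) = 1
Number of fragments = 1 + 1 = 2
Fragment sizes (data): 1 * 1176 B + 367 B (last, 367 <= 1180 OK)
Total bytes sent = payload + n_frags * header = 1543 + 2*20 = 1543 + 40 = 1583 B

2, 1583


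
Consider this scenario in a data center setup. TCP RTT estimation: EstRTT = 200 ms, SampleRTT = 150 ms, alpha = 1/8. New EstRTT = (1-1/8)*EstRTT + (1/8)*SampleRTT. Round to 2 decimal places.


Given: EstRTT = 200 ms, SampleRTT = 150 ms, alpha = 1/8
New EstRTT = (1 - alpha) * EstRTT + alpha * SampleRTT
(7/8) * 200 = 175
(1/8) * 150 = 18.75
New EstRTT = 175 + 18.75 = 193.75 ms -> 193.75 ms (2 dp)

193.75


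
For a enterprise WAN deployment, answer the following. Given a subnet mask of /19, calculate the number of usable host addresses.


Given: subnet mask /19
Host bits = 32 - 19 = 13
Total addresses = 2^13 = 8192
Usable hosts = 8192 - 2 (network + broadcast) = 8190

8190


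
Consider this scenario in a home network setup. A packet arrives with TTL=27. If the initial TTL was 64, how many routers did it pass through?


Given: initial TTL = 64, received TTL = 27
Hops = initial TTL - received TTL
Hops = 64 - 27 = 37

37


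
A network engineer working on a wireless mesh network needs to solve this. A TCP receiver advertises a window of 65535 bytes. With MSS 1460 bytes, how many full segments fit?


Given: RWND = 65535 bytes, MSS = 1460 bytes
Full segments = floor(RWND / MSS)
Full segments = floor(65535 / 1460)
Full segments = floor(44.887) = 44

44


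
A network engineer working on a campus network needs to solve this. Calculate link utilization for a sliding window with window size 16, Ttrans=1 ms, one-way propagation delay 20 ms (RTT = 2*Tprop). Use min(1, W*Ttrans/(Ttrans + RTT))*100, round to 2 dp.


Given: W = 16, Ttrans = 1 ms, RTT = 40 ms (= 2 * Tprop, Tprop = 20 ms)
Cycle time = Ttrans + RTT = 1 + 40 = 41 ms (first packet sent until its ACK returns)
W * Ttrans = 16 * 1 = 16 ms of sending per cycle
W * Ttrans / (Ttrans + RTT) = 16 / 41 = 0.390244
U = min(1, 0.390244) = 0.390244
U% = 39.02%

39.02


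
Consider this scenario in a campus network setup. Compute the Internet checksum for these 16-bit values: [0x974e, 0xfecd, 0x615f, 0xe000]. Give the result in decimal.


Given words: [0x974e, 0xfecd, 0x615f, 0xe000]
Step 1: Sum all words
Raw sum = 38734 + 65229 + 24927 + 57344 = 186234
Step 2: Fold carry: (55162 + 2) = 55164
One's complement = ~55164 & 0xFFFF = 10371

10371


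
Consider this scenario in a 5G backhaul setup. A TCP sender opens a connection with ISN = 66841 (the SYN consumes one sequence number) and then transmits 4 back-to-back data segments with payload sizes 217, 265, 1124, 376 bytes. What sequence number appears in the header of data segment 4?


The SYN occupies sequence number ISN = 66841, so the first data byte is ISN + 1 = 66842.
SEQ of data segment i = (ISN + 1) + sum of payload sizes of segments 1..i-1.
Segment 1: SEQ = 66842, payload = 217 bytes
Segment 2: SEQ = 67059, payload = 265 bytes
Segment 3: SEQ = 67324, payload = 1124 bytes
Segment 4: SEQ = 68448, payload = 376 bytes
SEQ of segment 4 = 66842 + 217 + 265 + 1124 = 68448

68448


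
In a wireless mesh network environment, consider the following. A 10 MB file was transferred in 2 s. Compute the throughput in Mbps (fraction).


Given: file = 10 MB, time = 2 s
File in Mb = 10 * 8 = 80 Mb
Throughput = 80 / 2 Mbps
Throughput = 40 Mbps

40


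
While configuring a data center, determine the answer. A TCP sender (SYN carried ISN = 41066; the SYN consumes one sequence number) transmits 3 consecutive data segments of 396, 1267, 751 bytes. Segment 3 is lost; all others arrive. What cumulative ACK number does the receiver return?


SYN uses sequence number 41066; first data byte = ISN + 1 = 41067.
Segment 1: SEQ = 41067, len = 396 B, covers [41067, 41462]
Segment 2: SEQ = 41463, len = 1267 B, covers [41463, 42729]
Segment 3: SEQ = 42730, len = 751 B, covers [42730, 43480] [LOST]
In-order data received: bytes [41067, 42729] (segments 1..2).
Segment 3 missing -> gap begins at byte 42730.
Cumulative ACK = next expected in-order byte = 41067 + 396 + 1267 = 42730

42730


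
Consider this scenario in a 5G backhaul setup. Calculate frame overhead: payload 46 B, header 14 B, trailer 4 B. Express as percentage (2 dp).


Given: payload = 46 B, header = 14 B, trailer = 4 B
Overhead bytes = header + trailer = 14 + 4 = 18
Total frame = payload + overhead = 46 + 18 = 64
Overhead % = 18 / 64 * 100 = 28.1250% -> 28.13% (2 dp)

28.13


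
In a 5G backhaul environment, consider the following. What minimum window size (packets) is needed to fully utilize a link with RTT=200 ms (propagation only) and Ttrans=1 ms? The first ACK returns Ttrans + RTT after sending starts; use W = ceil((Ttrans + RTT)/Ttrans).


Given: Ttrans = 1 ms, RTT = 200 ms (= 2 * Tprop, Tprop = 100 ms)
Time until first ACK returns = Ttrans + RTT = 1 + 200 = 201 ms
Need W * Ttrans >= Ttrans + RTT  ->  W >= (Ttrans + RTT) / Ttrans
(Ttrans + RTT) / Ttrans = 201 / 1 = 201
W_min = ceil(201) = 201

201


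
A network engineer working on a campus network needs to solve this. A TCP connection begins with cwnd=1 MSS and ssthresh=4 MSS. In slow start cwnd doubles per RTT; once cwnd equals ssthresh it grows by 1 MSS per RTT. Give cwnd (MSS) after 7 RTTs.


RTT 0: cwnd = 1 MSS (initial)
RTT 1: cwnd = 2 MSS (slow start, doubled)
RTT 2: cwnd = 4 MSS (slow start, doubled)
RTT 3: cwnd = 5 MSS (congestion avoidance, +1)
RTT 4: cwnd = 6 MSS (congestion avoidance, +1)
RTT 5: cwnd = 7 MSS (congestion avoidance, +1)
RTT 6: cwnd = 8 MSS (congestion avoidance, +1)
RTT 7: cwnd = 9 MSS (congestion avoidance, +1)

9


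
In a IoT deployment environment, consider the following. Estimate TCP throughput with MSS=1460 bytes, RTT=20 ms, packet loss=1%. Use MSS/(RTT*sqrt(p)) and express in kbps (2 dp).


Given: MSS = 1460 bytes, RTT = 20 ms, loss = 1%
RTT in seconds = 20 / 1000 = 0.02
Loss rate = 1% = 0.01
sqrt(loss) = sqrt(0.01) = 0.1
Throughput (bytes/s) = 1460 / (0.02 * 0.1) = 730000.0000
Throughput (kbps) = 730000.0000 * 8 / 1000 = 5840.000000 -> 5840.00 kbps (2 dp)

5840.00


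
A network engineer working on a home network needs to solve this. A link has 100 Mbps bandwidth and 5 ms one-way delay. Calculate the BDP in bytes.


Given: bandwidth = 100 Mbps, delay = 5 ms
BDP in bits = 100 * 10^6 * 5 / 1000
BDP in bits = 500000
BDP in bytes = 500000 / 8 = 62500

62500


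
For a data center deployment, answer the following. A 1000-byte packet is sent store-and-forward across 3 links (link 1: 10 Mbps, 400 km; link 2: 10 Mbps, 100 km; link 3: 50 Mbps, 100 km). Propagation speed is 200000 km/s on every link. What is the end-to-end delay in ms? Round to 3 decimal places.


Packet = 1000 bytes = 8000 bits. Store-and-forward: sum (t_trans + t_prop) per link.
Link 1: t_trans = 8000/(10*10^6) s = 0.8000 ms; t_prop = 400/200000 s = 2.0000 ms; subtotal = 2.8000 ms
Link 2: t_trans = 8000/(10*10^6) s = 0.8000 ms; t_prop = 100/200000 s = 0.5000 ms; subtotal = 1.3000 ms
Link 3: t_trans = 8000/(50*10^6) s = 0.1600 ms; t_prop = 100/200000 s = 0.5000 ms; subtotal = 0.6600 ms
End-to-end = 2.8000 + 1.3000 + 0.6600 = 4.7600 ms -> 4.760 ms (3 dp)

4.760


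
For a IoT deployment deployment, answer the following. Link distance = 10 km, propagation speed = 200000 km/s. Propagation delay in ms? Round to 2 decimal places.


Given: distance = 10 km, speed = 200000 km/s
Delay = distance / speed = 10 / 200000 seconds
Delay in ms = 10 * 1000 / 200000
Delay = 0.0500 ms
Rounded to 2 dp = 0.05 ms

0.05


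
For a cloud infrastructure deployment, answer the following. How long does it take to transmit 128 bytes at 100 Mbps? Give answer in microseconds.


Given: packet = 128 bytes, bandwidth = 100 Mbps
Packet in bits = 128 * 8 = 1024 bits
Bandwidth = 100 * 10^6 = 100000000 bps
Time = 1024 / 100000000 seconds
Time in us = 1024 * 10^6 / 100000000 = 10.24

10.24


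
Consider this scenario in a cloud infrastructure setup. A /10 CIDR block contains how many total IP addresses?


Given: CIDR prefix /10
Host bits = 32 - 10 = 22
Total addresses = 2^22 = 4194304

4194304


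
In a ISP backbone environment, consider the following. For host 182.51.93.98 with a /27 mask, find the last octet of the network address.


Given: IP = 182.51.93.98, prefix = /27
Subnet mask = 255.255.255.224
Last octet of IP: 98
Last octet of mask: 224
Network last octet = 98 AND 224 = 96

96


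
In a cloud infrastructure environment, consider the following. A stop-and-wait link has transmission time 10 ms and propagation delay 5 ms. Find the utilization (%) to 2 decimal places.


Given: Ttrans = 10 ms, Tprop = 5 ms
RTT = 2 * Tprop = 2 * 5 = 10 ms
U = Ttrans / (Ttrans + RTT)
U = 10 / (10 + 10)
U = 10 / 20 = 0.5
U% = 50.00%

50.00


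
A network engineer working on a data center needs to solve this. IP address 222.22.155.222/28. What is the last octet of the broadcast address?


Given: IP = 222.22.155.222, prefix = /28
Host bits = 32 - 28 = 4
Network last octet = 222 AND mask = 208
Host part size = 2^4 - 1 = 15
Broadcast last octet = 208 OR 15 = 223

223


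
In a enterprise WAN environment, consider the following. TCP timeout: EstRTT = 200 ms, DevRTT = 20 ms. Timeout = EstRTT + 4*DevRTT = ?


Given: EstRTT = 200 ms, DevRTT = 20 ms
Timeout = EstRTT + 4 * DevRTT
4 * DevRTT = 4 * 20 = 80
Timeout = 200 + 80 = 280 ms

280


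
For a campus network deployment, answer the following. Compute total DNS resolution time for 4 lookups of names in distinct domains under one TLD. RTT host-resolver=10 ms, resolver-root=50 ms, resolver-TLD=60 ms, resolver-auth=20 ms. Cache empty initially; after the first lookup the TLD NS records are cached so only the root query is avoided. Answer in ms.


Lookup 1 (cold cache): local + root + TLD + auth = 10 + 50 + 60 + 20 = 140 ms
Lookups 2..4 (TLD NS cached -> skip root; new domain -> still ask TLD and auth): local + TLD + auth = 10 + 60 + 20 = 90 ms each
Remaining 3 lookups: 3 * 90 = 270 ms
Total = 140 + 270 = 410 ms

410


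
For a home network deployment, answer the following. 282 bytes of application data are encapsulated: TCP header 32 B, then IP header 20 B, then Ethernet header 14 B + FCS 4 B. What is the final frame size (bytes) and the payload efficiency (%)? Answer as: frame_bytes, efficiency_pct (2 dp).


TCP segment = 282 + 32 = 314 B
IP packet = 314 + 20 = 334 B
Ethernet frame = 334 + 14 + 4 = 352 B
Efficiency = app / frame = 282 / 352 = 0.801136 = 80.1136% -> 80.11% (2 dp)

352, 80.11


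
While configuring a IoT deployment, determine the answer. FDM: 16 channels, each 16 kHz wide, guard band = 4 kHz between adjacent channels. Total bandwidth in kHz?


Given: 16 channels, 16 kHz each, guard = 4 kHz
Channel bandwidth = 16 * 16 = 256 kHz
Guard bands = 15 gaps * 4 kHz = 60 kHz
Total = 256 + 60 = 316 kHz

316


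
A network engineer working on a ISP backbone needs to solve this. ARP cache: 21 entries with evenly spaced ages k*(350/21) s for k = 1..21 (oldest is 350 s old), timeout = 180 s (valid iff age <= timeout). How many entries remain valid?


Ages are k * 350/21 s for k = 1..21 (spacing = 16.6667 s).
Entry k is valid iff k * 350/21 <= 180 iff k <= 21 * 180 / 350 = 10.8000
n_valid = floor(10.8000) = 10
(n_stale = 21 - 10 = 11)

10


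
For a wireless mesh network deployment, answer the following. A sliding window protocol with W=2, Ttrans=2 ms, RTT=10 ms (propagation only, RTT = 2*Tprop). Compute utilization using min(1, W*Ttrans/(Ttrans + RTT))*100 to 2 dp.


Given: W = 2, Ttrans = 2 ms, RTT = 10 ms (= 2 * Tprop, Tprop = 5 ms)
Cycle time = Ttrans + RTT = 2 + 10 = 12 ms (first packet sent until its ACK returns)
W * Ttrans = 2 * 2 = 4 ms of sending per cycle
W * Ttrans / (Ttrans + RTT) = 4 / 12 = 0.333333
U = min(1, 0.333333) = 0.333333
U% = 33.33%

33.33


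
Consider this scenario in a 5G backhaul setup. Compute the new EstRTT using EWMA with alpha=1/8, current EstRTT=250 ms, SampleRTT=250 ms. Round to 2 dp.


Given: EstRTT = 250 ms, SampleRTT = 250 ms, alpha = 1/8
New EstRTT = (1 - alpha) * EstRTT + alpha * SampleRTT
(7/8) * 250 = 218.75
(1/8) * 250 = 31.25
New EstRTT = 218.75 + 31.25 = 250 ms -> 250.00 ms (2 dp)

250.00


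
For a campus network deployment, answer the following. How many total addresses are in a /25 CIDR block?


Given: CIDR prefix /25
Host bits = 32 - 25 = 7
Total addresses = 2^7 = 128

128


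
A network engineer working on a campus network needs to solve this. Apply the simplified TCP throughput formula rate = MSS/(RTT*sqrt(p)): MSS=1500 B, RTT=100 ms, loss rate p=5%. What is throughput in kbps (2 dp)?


Given: MSS = 1500 bytes, RTT = 100 ms, loss = 5%
RTT in seconds = 100 / 1000 = 0.1
Loss rate = 5% = 0.05
sqrt(loss) = sqrt(0.05) = 0.223606797750
Throughput (bytes/s) = 1500 / (0.1 * 0.223606797750) = 67082.0393
Throughput (kbps) = 67082.0393 * 8 / 1000 = 536.656315 -> 536.66 kbps (2 dp)

536.66


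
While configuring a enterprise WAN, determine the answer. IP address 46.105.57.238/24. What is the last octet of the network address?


Given: IP = 46.105.57.238, prefix = /24
Subnet mask = 255.255.255.0
Last octet of IP: 238
Last octet of mask: 0
Network last octet = 238 AND 0 = 0

0


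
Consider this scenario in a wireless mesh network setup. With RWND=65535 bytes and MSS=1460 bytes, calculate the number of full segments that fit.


Given: RWND = 65535 bytes, MSS = 1460 bytes
Full segments = floor(RWND / MSS)
Full segments = floor(65535 / 1460)
Full segments = floor(44.887) = 44

44


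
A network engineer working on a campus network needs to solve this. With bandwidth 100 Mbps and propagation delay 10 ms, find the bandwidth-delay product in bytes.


Given: bandwidth = 100 Mbps, delay = 10 ms
BDP in bits = 100 * 10^6 * 10 / 1000
BDP in bits = 1000000
BDP in bytes = 1000000 / 8 = 125000

125000


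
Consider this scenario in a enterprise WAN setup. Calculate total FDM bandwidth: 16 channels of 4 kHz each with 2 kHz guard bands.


Given: 16 channels, 4 kHz each, guard = 2 kHz
Channel bandwidth = 16 * 4 = 64 kHz
Guard bands = 15 gaps * 2 kHz = 30 kHz
Total = 64 + 30 = 94 kHz

94


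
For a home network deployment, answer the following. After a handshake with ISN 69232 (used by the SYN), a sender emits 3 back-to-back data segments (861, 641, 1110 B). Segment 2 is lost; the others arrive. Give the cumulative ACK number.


SYN uses sequence number 69232; first data byte = ISN + 1 = 69233.
Segment 1: SEQ = 69233, len = 861 B, covers [69233, 70093]
Segment 2: SEQ = 70094, len = 641 B, covers [70094, 70734] [LOST]
Segment 3: SEQ = 70735, len = 1110 B, covers [70735, 71844]
In-order data received: bytes [69233, 70093] (segments 1..1).
Segment 2 missing -> gap begins at byte 70094; later segments buffered out of order.
Cumulative ACK = next expected in-order byte = 69233 + 861 = 70094

70094


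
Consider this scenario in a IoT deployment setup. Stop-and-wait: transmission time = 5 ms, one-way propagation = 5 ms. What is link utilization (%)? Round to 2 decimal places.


Given: Ttrans = 5 ms, Tprop = 5 ms
RTT = 2 * Tprop = 2 * 5 = 10 ms
U = Ttrans / (Ttrans + RTT)
U = 5 / (5 + 10)
U = 5 / 15 = 0.333333
U% = 33.33%

33.33


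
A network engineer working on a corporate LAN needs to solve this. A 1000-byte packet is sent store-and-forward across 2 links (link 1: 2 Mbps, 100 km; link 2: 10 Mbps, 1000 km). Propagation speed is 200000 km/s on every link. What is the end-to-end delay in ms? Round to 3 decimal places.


Packet = 1000 bytes = 8000 bits. Store-and-forward: sum (t_trans + t_prop) per link.
Link 1: t_trans = 8000/(2*10^6) s = 4.0000 ms; t_prop = 100/200000 s = 0.5000 ms; subtotal = 4.5000 ms
Link 2: t_trans = 8000/(10*10^6) s = 0.8000 ms; t_prop = 1000/200000 s = 5.0000 ms; subtotal = 5.8000 ms
End-to-end = 4.5000 + 5.8000 = 10.3000 ms -> 10.300 ms (3 dp)

10.300


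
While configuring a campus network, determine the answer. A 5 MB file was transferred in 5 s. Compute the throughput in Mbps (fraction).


Given: file = 5 MB, time = 5 s
File in Mb = 5 * 8 = 40 Mb
Throughput = 40 / 5 Mbps
Throughput = 8 Mbps

8


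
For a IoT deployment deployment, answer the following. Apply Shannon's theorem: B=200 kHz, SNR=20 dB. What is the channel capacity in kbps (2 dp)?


Given: B = 200 kHz, SNR = 20 dB
SNR linear = 10^(20/10) = 100
1 + SNR = 101
log2(101) = 6.6582114828
C = 200 * 1000 * 6.6582114828 = 1331642.2966 bps
C = 1331.642297 kbps -> 1331.64 kbps (2 dp)

1331.64


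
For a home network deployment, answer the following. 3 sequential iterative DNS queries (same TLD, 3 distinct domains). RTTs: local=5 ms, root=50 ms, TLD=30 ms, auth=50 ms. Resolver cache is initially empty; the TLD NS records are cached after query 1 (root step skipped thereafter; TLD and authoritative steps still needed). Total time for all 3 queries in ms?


Lookup 1 (cold cache): local + root + TLD + auth = 5 + 50 + 30 + 50 = 135 ms
Lookups 2..3 (TLD NS cached -> skip root; new domain -> still ask TLD and auth): local + TLD + auth = 5 + 30 + 50 = 85 ms each
Remaining 2 lookups: 2 * 85 = 170 ms
Total = 135 + 170 = 305 ms

305


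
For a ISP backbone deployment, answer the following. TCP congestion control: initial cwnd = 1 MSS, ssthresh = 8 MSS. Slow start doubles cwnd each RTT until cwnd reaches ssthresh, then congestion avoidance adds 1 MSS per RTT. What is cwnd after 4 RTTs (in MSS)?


RTT 0: cwnd = 1 MSS (initial)
RTT 1: cwnd = 2 MSS (slow start, doubled)
RTT 2: cwnd = 4 MSS (slow start, doubled)
RTT 3: cwnd = 8 MSS (slow start, doubled)
RTT 4: cwnd = 9 MSS (congestion avoidance, +1)

9


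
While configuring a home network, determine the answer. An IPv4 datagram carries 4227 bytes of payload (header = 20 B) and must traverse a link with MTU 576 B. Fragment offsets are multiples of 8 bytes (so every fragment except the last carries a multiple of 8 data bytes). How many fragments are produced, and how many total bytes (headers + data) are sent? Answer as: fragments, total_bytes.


Max data per non-final fragment = floor((MTU - header)/8)*8 = floor((576 - 20)/8)*8 = floor(556/8)*8 = 552 B
Final fragment needs no 8-byte alignment: it can carry up to MTU - header = 556 B
Non-final fragments needed = ceil((payload - 556) / 552) = ceil(3671/552) = ceil(6.6504) = 7
Number of fragments = 7 + 1 = 8
Fragment sizes (data): 7 * 552 B + 363 B (last, 363 <= 556 OK)
Total bytes sent = payload + n_frags * header = 4227 + 8*20 = 4227 + 160 = 4387 B

8, 4387


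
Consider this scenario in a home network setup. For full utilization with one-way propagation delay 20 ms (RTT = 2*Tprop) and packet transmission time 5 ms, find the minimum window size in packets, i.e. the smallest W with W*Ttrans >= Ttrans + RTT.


Given: Ttrans = 5 ms, RTT = 40 ms (= 2 * Tprop, Tprop = 20 ms)
Time until first ACK returns = Ttrans + RTT = 5 + 40 = 45 ms
Need W * Ttrans >= Ttrans + RTT  ->  W >= (Ttrans + RTT) / Ttrans
(Ttrans + RTT) / Ttrans = 45 / 5 = 9
W_min = ceil(9) = 9

9
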